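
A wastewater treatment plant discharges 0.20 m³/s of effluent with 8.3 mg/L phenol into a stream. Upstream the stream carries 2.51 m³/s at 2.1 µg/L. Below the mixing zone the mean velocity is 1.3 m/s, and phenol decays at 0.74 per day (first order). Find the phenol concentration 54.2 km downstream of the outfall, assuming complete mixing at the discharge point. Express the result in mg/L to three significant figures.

0.430 mg/L

2.1 µg/L = 0.0021 mg/L.
After complete mixing, C₀ = (0.2·8.3 + 2.51·0.0021) / 2.71 = 0.6145 mg/L.
Travel time t = 5.42e+04 m / 1.3 m/s = 4.169e+04 s = 0.4825 d.
C = 0.6145·exp(−0.74·0.4825) = 0.6145·0.6997 = 0.43 mg/L.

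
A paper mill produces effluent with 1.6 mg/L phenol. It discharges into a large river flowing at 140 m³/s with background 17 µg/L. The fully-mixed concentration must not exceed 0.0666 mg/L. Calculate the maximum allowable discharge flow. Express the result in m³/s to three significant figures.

4.53 m³/s

17 µg/L = 0.017 mg/L.
Mass balance at complete mixing: C_std·(Q_w + Q_r) = Q_w·C_e + Q_r·C_b.
Rearranging, Q_w = Q_r·(C_std − C_b)/(C_e − C_std) = 140·(0.0666 − 0.017) / (1.6 − 0.0666) = 4.528 m³/s.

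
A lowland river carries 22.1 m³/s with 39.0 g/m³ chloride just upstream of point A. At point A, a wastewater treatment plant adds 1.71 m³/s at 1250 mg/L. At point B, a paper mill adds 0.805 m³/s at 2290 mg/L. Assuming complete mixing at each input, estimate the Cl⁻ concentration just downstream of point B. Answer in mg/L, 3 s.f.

197 mg/L

After input A: C = (22.1·39 + 1.71·1250) / 23.81 = 126 mg/L.
After input B: C = (23.81·126 + 0.805·2290) / 24.62 = 196.7 mg/L.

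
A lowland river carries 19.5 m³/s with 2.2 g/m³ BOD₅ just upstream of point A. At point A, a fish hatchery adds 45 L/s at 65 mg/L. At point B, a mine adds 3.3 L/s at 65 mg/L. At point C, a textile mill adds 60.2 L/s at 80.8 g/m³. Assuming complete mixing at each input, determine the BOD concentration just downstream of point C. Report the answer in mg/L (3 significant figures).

45 L/s = 0.045 m³/s.
After input A: C = (19.5·2.2 + 0.045·65) / 19.55 = 2.345 mg/L.
3.3 L/s = 0.0033 m³/s.
After input B: C = (19.55·2.345 + 0.0033·65) / 19.55 = 2.355 mg/L.
60.2 L/s = 0.0602 m³/s.
After input C: C = (19.55·2.355 + 0.0602·80.8) / 19.61 = 2.596 mg/L.

2.60 mg/L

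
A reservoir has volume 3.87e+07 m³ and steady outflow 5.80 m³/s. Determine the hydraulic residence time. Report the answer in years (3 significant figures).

Q = 5.80 m³/s × 3.156e+07 s/yr = 1.83e+08 m³/yr.
Hydraulic residence time τ = V/Q = 3.87e+07/1.83e+08 = 0.2114 yr.

0.211 yr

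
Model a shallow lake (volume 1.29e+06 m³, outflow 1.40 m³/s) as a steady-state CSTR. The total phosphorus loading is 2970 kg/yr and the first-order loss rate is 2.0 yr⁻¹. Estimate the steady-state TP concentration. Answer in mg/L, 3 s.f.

Outflow Q = 1.40 m³/s × 3.156e+07 s/yr = 4.418e+07 m³/yr.
Steady-state CSTR mass balance: W = Q·C + k·V·C, so C = W/(Q + kV).
Q + kV = 4.418e+07 + 2.0·1.29e+06 = 4.676e+07 m³/yr.
C = 2970/4.676e+07 = 6.351e-05 kg/m³ = 0.06351 mg/L.

0.0635 mg/L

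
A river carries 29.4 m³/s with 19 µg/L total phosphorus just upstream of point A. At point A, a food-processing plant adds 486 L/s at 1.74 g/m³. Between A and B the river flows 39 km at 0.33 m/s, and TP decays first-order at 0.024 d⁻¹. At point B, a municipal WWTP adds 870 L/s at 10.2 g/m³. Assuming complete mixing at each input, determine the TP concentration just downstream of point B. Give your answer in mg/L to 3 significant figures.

19 µg/L = 0.019 mg/L.
486 L/s = 0.486 m³/s.
After input A: C = (29.4·0.019 + 0.486·1.74) / 29.89 = 0.04699 mg/L.
Over the 39 km reach to input B (t = 1.182e+05 s = 1.368 d), decay gives C = 0.04699·exp(−0.024·1.368) = 0.04547 mg/L.
870 L/s = 0.87 m³/s.
After input B: C = (29.89·0.04547 + 0.87·10.2) / 30.76 = 0.3327 mg/L.

0.333 mg/L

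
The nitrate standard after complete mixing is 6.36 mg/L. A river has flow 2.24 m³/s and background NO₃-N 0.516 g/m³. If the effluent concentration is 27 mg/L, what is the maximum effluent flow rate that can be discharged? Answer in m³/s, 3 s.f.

0.634 m³/s

Mass balance at complete mixing: C_std·(Q_w + Q_r) = Q_w·C_e + Q_r·C_b.
Rearranging, Q_w = Q_r·(C_std − C_b)/(C_e − C_std) = 2.24·(6.36 − 0.516) / (27 − 6.36) = 0.6342 m³/s.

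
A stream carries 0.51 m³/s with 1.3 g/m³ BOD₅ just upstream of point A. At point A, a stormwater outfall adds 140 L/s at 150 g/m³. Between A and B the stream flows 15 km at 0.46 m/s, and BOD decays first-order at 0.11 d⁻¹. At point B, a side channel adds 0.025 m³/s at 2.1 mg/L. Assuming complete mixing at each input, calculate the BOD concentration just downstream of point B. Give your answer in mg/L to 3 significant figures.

30.9 mg/L

140 L/s = 0.14 m³/s.
After input A: C = (0.51·1.3 + 0.14·150) / 0.65 = 33.33 mg/L.
Over the 15 km reach to input B (t = 3.261e+04 s = 0.3774 d), decay gives C = 33.33·exp(−0.11·0.3774) = 31.97 mg/L.
After input B: C = (0.65·31.97 + 0.025·2.1) / 0.675 = 30.87 mg/L.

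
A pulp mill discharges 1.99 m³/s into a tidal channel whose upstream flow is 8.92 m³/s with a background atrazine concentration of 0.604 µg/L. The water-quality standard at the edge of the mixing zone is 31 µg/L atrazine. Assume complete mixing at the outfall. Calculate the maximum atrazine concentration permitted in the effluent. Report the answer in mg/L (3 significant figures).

0.604 µg/L = 0.000604 mg/L.
31 µg/L = 0.031 mg/L.
Mass balance: 0.031·10.91 = 1.99·Cₑ + 8.92·0.000604.
Cₑ = (0.3382 − 0.005388) / 1.99 = 0.1672 mg/L.

0.167 mg/L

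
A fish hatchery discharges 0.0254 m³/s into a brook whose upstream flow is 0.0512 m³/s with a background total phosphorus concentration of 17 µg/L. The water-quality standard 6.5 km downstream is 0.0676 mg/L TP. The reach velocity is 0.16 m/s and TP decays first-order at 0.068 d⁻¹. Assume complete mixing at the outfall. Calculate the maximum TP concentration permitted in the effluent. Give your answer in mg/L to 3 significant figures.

17 µg/L = 0.017 mg/L.
Travel time to the compliance point: t = 6500/0.16 = 4.062e+04 s = 0.4702 d; decay factor exp(−0.068·0.4702) = 0.9685.
So the concentration just after mixing may be at most 0.0676/0.9685 = 0.0698 mg/L.
Mass balance: 0.0698·0.0766 = 0.0254·Cₑ + 0.0512·0.017.
Cₑ = (0.005346 − 0.0008704) / 0.0254 = 0.1762 mg/L.

0.176 mg/L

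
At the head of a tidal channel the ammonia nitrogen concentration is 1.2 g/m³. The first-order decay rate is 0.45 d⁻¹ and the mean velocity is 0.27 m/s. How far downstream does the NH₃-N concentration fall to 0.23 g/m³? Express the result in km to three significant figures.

85.6 km

From C = C₀·e^(−kt), t = ln(C₀/C)/k = ln(1.2/0.23)/0.45 = 1.652/0.45 = 3.671 d.
Distance = v·t = 0.27 m/s × 3.172e+05 s = 8.564e+04 m = 85.64 km.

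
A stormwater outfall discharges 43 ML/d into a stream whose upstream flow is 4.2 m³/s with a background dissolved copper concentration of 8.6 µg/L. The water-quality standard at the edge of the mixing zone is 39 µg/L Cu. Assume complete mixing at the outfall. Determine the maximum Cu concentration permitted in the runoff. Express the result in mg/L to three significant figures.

0.296 mg/L

43 ML/d = 0.4977 m³/s.
8.6 µg/L = 0.0086 mg/L.
39 µg/L = 0.039 mg/L.
Mass balance: 0.039·4.698 = 0.4977·Cₑ + 4.2·0.0086.
Cₑ = (0.1832 − 0.03612) / 0.4977 = 0.2955 mg/L.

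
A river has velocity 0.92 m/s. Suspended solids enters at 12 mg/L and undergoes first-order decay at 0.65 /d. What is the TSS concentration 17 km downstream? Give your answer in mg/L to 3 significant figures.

10.4 mg/L

Travel time t = 17 km / 0.92 m/s = 1.7e+04/0.92 = 1.848e+04 s = 0.2139 d.
First-order decay: C = 12·exp(−0.65·0.2139) = 12·0.8702 = 10.44 mg/L.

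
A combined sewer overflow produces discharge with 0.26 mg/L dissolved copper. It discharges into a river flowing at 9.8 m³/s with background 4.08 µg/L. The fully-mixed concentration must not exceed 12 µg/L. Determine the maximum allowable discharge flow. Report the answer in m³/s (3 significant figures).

4.08 µg/L = 0.00408 mg/L.
12 µg/L = 0.012 mg/L.
Mass balance at complete mixing: C_std·(Q_w + Q_r) = Q_w·C_e + Q_r·C_b.
Rearranging, Q_w = Q_r·(C_std − C_b)/(C_e − C_std) = 9.8·(0.012 − 0.00408) / (0.26 − 0.012) = 0.313 m³/s.

0.313 m³/s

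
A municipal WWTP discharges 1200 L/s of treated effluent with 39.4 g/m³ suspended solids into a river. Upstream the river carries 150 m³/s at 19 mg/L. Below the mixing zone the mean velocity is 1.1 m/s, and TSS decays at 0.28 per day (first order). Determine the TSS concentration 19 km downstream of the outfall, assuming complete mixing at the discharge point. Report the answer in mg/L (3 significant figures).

18.1 mg/L

1200 L/s = 1.2 m³/s.
After complete mixing, C₀ = (1.2·39.4 + 150·19) / 151.2 = 19.16 mg/L.
Travel time t = 1.9e+04 m / 1.1 m/s = 1.727e+04 s = 0.1999 d.
C = 19.16·exp(−0.28·0.1999) = 19.16·0.9456 = 18.12 mg/L.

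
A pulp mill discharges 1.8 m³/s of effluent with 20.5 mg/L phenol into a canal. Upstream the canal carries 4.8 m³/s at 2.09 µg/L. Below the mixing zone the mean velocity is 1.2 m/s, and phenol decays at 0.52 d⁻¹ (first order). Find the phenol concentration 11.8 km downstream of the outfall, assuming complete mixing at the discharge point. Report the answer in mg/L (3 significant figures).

2.09 µg/L = 0.00209 mg/L.
After complete mixing, C₀ = (1.8·20.5 + 4.8·0.00209) / 6.6 = 5.592 mg/L.
Travel time t = 1.18e+04 m / 1.2 m/s = 9833 s = 0.1138 d.
C = 5.592·exp(−0.52·0.1138) = 5.592·0.9425 = 5.271 mg/L.

5.27 mg/L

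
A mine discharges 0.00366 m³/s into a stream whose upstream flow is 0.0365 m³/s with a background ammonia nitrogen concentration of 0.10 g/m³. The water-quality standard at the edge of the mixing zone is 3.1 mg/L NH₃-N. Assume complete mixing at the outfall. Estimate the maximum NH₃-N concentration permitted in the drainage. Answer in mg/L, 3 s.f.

Mass balance: 3.1·0.04016 = 0.00366·Cₑ + 0.0365·0.1.
Cₑ = (0.1245 − 0.00365) / 0.00366 = 33.02 mg/L.

33.0 mg/L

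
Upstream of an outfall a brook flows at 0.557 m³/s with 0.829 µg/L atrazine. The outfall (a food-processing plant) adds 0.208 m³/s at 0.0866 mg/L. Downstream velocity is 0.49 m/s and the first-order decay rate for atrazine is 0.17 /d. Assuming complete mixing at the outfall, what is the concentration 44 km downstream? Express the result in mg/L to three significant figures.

0.0202 mg/L

0.829 µg/L = 0.000829 mg/L.
After complete mixing, C₀ = (0.208·0.0866 + 0.557·0.000829) / 0.765 = 0.02415 mg/L.
Travel time t = 4.4e+04 m / 0.49 m/s = 8.98e+04 s = 1.039 d.
C = 0.02415·exp(−0.17·1.039) = 0.02415·0.838 = 0.02024 mg/L.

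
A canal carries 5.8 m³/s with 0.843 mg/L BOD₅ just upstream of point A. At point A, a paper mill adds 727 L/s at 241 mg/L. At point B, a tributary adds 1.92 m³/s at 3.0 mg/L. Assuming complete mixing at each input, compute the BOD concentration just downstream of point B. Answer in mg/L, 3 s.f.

727 L/s = 0.727 m³/s.
After input A: C = (5.8·0.843 + 0.727·241) / 6.527 = 27.59 mg/L.
After input B: C = (6.527·27.59 + 1.92·3) / 8.447 = 22 mg/L.

22.0 mg/L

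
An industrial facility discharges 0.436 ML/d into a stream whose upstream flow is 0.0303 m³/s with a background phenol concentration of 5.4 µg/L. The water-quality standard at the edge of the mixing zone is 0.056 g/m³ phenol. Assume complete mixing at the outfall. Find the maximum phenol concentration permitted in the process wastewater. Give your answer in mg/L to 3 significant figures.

0.436 ML/d = 0.005046 m³/s.
5.4 µg/L = 0.0054 mg/L.
Mass balance: 0.056·0.03535 = 0.005046·Cₑ + 0.0303·0.0054.
Cₑ = (0.001979 − 0.0001636) / 0.005046 = 0.3598 mg/L.

0.360 mg/L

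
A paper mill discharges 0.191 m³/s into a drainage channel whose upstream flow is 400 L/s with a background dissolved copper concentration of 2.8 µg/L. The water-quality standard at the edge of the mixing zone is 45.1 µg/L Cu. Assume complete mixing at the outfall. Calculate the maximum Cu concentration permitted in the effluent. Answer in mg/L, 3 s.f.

400 L/s = 0.4 m³/s.
2.8 µg/L = 0.0028 mg/L.
45.1 µg/L = 0.0451 mg/L.
Mass balance: 0.0451·0.591 = 0.191·Cₑ + 0.4·0.0028.
Cₑ = (0.02665 − 0.00112) / 0.191 = 0.1337 mg/L.

0.134 mg/L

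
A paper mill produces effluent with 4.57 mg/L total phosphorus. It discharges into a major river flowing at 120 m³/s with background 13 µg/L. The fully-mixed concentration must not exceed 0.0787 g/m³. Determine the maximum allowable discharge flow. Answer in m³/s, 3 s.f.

13 µg/L = 0.013 mg/L.
Mass balance at complete mixing: C_std·(Q_w + Q_r) = Q_w·C_e + Q_r·C_b.
Rearranging, Q_w = Q_r·(C_std − C_b)/(C_e − C_std) = 120·(0.0787 − 0.013) / (4.57 − 0.0787) = 1.755 m³/s.

1.76 m³/s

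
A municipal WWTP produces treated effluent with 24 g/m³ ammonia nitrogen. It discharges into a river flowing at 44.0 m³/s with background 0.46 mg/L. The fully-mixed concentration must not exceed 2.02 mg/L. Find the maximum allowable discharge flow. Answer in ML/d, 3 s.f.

270 ML/d

Mass balance at complete mixing: C_std·(Q_w + Q_r) = Q_w·C_e + Q_r·C_b.
Rearranging, Q_w = Q_r·(C_std − C_b)/(C_e − C_std) = 44.0·(2.02 − 0.46) / (24 − 2.02) = 3.123 m³/s.
= 269.8 ML/d.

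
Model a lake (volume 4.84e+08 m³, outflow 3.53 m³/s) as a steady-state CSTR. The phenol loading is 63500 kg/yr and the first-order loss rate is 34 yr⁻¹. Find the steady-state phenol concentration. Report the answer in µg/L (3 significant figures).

Outflow Q = 3.53 m³/s × 3.156e+07 s/yr = 1.114e+08 m³/yr.
Steady-state CSTR mass balance: W = Q·C + k·V·C, so C = W/(Q + kV).
Q + kV = 1.114e+08 + 34·4.84e+08 = 1.657e+10 m³/yr.
C = 63500/1.657e+10 = 3.833e-06 kg/m³ = 0.003833 mg/L = 3.833 µg/L.

3.83 µg/L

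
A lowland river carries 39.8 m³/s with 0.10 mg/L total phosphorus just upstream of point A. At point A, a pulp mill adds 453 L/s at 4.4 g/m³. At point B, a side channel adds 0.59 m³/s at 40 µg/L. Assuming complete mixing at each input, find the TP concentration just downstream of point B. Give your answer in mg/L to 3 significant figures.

0.147 mg/L

453 L/s = 0.453 m³/s.
After input A: C = (39.8·0.1 + 0.453·4.4) / 40.25 = 0.1484 mg/L.
40 µg/L = 0.04 mg/L.
After input B: C = (40.25·0.1484 + 0.59·0.04) / 40.84 = 0.1468 mg/L.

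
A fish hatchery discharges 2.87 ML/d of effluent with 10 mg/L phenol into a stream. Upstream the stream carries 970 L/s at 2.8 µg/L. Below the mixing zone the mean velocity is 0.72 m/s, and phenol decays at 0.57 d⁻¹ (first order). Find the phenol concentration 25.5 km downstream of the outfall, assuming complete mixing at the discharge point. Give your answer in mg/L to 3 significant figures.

0.264 mg/L

2.87 ML/d = 0.03322 m³/s.
970 L/s = 0.97 m³/s.
2.8 µg/L = 0.0028 mg/L.
After complete mixing, C₀ = (0.03322·10 + 0.97·0.0028) / 1.003 = 0.3338 mg/L.
Travel time t = 2.55e+04 m / 0.72 m/s = 3.542e+04 s = 0.4099 d.
C = 0.3338·exp(−0.57·0.4099) = 0.3338·0.7916 = 0.2643 mg/L.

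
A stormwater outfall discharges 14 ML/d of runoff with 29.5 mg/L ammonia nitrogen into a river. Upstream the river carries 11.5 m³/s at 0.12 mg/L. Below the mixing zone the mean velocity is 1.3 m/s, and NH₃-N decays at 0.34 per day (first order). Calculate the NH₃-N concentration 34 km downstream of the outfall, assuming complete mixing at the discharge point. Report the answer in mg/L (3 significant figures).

0.477 mg/L

14 ML/d = 0.162 m³/s.
After complete mixing, C₀ = (0.162·29.5 + 11.5·0.12) / 11.66 = 0.5282 mg/L.
Travel time t = 3.4e+04 m / 1.3 m/s = 2.615e+04 s = 0.3027 d.
C = 0.5282·exp(−0.34·0.3027) = 0.5282·0.9022 = 0.4766 mg/L.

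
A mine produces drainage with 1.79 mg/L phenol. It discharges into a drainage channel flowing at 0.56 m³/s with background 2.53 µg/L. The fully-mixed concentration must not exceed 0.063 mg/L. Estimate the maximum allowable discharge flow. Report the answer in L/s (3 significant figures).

19.6 L/s

2.53 µg/L = 0.00253 mg/L.
Mass balance at complete mixing: C_std·(Q_w + Q_r) = Q_w·C_e + Q_r·C_b.
Rearranging, Q_w = Q_r·(C_std − C_b)/(C_e − C_std) = 0.56·(0.063 − 0.00253) / (1.79 − 0.063) = 0.01961 m³/s.
= 19.61 L/s.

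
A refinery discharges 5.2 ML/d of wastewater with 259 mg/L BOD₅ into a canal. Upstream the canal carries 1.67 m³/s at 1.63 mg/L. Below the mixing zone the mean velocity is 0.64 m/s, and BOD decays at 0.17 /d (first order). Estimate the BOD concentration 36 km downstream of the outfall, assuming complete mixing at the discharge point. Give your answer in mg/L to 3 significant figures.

5.2 ML/d = 0.06019 m³/s.
After complete mixing, C₀ = (0.06019·259 + 1.67·1.63) / 1.73 = 10.58 mg/L.
Travel time t = 3.6e+04 m / 0.64 m/s = 5.625e+04 s = 0.651 d.
C = 10.58·exp(−0.17·0.651) = 10.58·0.8952 = 9.474 mg/L.

9.47 mg/L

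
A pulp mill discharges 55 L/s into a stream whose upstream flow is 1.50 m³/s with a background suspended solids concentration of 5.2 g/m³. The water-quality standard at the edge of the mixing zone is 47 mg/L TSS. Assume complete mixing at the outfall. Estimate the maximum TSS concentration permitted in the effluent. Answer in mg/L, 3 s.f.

55 L/s = 0.055 m³/s.
Mass balance: 47·1.555 = 0.055·Cₑ + 1.5·5.2.
Cₑ = (73.08 − 7.8) / 0.055 = 1187 mg/L.

1190 mg/L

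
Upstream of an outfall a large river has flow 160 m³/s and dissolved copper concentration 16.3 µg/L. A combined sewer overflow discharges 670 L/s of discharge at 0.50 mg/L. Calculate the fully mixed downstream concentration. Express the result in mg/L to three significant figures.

670 L/s = 0.67 m³/s.
16.3 µg/L = 0.0163 mg/L.
Conservation of mass across the mixing zone: C = (0.67·0.5 + 160·0.0163) / (0.67 + 160) = 2.943/160.7 = 0.01832 mg/L.

0.0183 mg/L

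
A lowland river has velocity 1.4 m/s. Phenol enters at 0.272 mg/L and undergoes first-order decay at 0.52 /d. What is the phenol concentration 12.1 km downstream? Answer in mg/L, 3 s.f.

Travel time t = 12.1 km / 1.4 m/s = 1.21e+04/1.4 = 8643 s = 0.1 d.
First-order decay: C = 0.272·exp(−0.52·0.1) = 0.272·0.9493 = 0.2582 mg/L.

0.258 mg/L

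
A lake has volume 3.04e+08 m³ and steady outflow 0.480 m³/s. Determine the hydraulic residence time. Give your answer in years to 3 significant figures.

20.1 yr

Q = 0.480 m³/s × 3.156e+07 s/yr = 1.515e+07 m³/yr.
Hydraulic residence time τ = V/Q = 3.04e+08/1.515e+07 = 20.07 yr.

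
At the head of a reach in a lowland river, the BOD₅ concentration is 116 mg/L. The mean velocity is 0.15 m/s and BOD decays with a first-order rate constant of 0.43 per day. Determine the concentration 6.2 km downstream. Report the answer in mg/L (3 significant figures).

Travel time t = 6.2 km / 0.15 m/s = 6200/0.15 = 4.133e+04 s = 0.4784 d.
First-order decay: C = 116·exp(−0.43·0.4784) = 116·0.8141 = 94.43 mg/L.

94.4 mg/L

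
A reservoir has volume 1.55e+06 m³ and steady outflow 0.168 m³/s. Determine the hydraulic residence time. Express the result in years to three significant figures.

Q = 0.168 m³/s × 3.156e+07 s/yr = 5.302e+06 m³/yr.
Hydraulic residence time τ = V/Q = 1.55e+06/5.302e+06 = 0.2924 yr.

0.292 yr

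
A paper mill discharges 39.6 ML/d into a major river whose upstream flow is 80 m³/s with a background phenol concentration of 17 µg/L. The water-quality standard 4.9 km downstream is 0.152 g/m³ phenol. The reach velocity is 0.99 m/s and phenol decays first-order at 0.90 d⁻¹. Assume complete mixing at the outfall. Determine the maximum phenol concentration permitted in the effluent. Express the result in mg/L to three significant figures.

39.6 ML/d = 0.4583 m³/s.
17 µg/L = 0.017 mg/L.
Travel time to the compliance point: t = 4900/0.99 = 4949 s = 0.05729 d; decay factor exp(−0.90·0.05729) = 0.9497.
So the concentration just after mixing may be at most 0.152/0.9497 = 0.16 mg/L.
Mass balance: 0.16·80.46 = 0.4583·Cₑ + 80·0.017.
Cₑ = (12.88 − 1.36) / 0.4583 = 25.13 mg/L.

25.1 mg/L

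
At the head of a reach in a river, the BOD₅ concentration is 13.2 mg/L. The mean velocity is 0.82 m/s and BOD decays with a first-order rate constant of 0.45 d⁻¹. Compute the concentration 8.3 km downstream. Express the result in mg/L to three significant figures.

12.5 mg/L

Travel time t = 8.3 km / 0.82 m/s = 8300/0.82 = 1.012e+04 s = 0.1172 d.
First-order decay: C = 13.2·exp(−0.45·0.1172) = 13.2·0.9486 = 12.52 mg/L.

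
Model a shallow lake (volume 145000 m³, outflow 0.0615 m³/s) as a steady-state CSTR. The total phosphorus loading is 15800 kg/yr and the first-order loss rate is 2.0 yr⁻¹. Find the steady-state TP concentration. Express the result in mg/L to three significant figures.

7.08 mg/L

Outflow Q = 0.0615 m³/s × 3.156e+07 s/yr = 1.941e+06 m³/yr.
Steady-state CSTR mass balance: W = Q·C + k·V·C, so C = W/(Q + kV).
Q + kV = 1.941e+06 + 2.0·145000 = 2.231e+06 m³/yr.
C = 15800/2.231e+06 = 0.007083 kg/m³ = 7.083 mg/L.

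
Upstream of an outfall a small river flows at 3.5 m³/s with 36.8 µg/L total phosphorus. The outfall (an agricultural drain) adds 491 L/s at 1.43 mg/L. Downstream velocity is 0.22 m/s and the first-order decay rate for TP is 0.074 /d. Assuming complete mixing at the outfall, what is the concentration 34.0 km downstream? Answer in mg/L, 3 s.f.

0.182 mg/L

491 L/s = 0.491 m³/s.
36.8 µg/L = 0.0368 mg/L.
After complete mixing, C₀ = (0.491·1.43 + 3.5·0.0368) / 3.991 = 0.2082 mg/L.
Travel time t = 3.4e+04 m / 0.22 m/s = 1.545e+05 s = 1.789 d.
C = 0.2082·exp(−0.074·1.789) = 0.2082·0.876 = 0.1824 mg/L.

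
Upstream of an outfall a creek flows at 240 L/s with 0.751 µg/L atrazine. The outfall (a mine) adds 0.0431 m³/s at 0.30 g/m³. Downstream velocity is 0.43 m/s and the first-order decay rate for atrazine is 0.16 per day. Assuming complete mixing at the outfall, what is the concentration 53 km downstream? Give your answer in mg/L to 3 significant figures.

0.0369 mg/L

240 L/s = 0.24 m³/s.
0.751 µg/L = 0.000751 mg/L.
After complete mixing, C₀ = (0.0431·0.3 + 0.24·0.000751) / 0.2831 = 0.04631 mg/L.
Travel time t = 5.3e+04 m / 0.43 m/s = 1.233e+05 s = 1.427 d.
C = 0.04631·exp(−0.16·1.427) = 0.04631·0.7959 = 0.03686 mg/L.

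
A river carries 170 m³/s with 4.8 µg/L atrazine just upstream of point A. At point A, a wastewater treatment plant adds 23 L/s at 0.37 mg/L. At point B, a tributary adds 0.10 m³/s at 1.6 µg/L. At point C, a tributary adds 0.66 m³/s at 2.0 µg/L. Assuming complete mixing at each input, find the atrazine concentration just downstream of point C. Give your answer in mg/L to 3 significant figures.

4.8 µg/L = 0.0048 mg/L.
23 L/s = 0.023 m³/s.
After input A: C = (170·0.0048 + 0.023·0.37) / 170 = 0.004849 mg/L.
1.6 µg/L = 0.0016 mg/L.
After input B: C = (170·0.004849 + 0.1·0.0016) / 170.1 = 0.004847 mg/L.
2.0 µg/L = 0.002 mg/L.
After input C: C = (170.1·0.004847 + 0.66·0.002) / 170.8 = 0.004836 mg/L.

0.00484 mg/L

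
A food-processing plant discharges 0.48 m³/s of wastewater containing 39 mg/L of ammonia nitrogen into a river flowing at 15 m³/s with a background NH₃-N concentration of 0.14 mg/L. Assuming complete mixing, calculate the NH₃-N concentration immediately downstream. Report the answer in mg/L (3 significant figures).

Conservation of mass across the mixing zone: C = (0.48·39 + 15·0.14) / (0.48 + 15) = 20.82/15.48 = 1.345 mg/L.

1.34 mg/L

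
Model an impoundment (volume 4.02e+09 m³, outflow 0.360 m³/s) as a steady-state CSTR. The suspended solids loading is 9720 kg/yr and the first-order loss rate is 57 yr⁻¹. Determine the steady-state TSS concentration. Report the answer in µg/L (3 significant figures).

Outflow Q = 0.360 m³/s × 3.156e+07 s/yr = 1.136e+07 m³/yr.
Steady-state CSTR mass balance: W = Q·C + k·V·C, so C = W/(Q + kV).
Q + kV = 1.136e+07 + 57·4.02e+09 = 2.292e+11 m³/yr.
C = 9720/2.292e+11 = 4.242e-08 kg/m³ = 4.242e-05 mg/L = 0.04242 µg/L.

0.0424 µg/L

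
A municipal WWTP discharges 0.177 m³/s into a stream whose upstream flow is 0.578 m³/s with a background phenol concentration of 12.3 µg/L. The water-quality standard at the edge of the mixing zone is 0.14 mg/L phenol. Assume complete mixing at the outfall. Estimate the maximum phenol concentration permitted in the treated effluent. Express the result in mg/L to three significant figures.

0.557 mg/L

12.3 µg/L = 0.0123 mg/L.
Mass balance: 0.14·0.755 = 0.177·Cₑ + 0.578·0.0123.
Cₑ = (0.1057 − 0.007109) / 0.177 = 0.557 mg/L.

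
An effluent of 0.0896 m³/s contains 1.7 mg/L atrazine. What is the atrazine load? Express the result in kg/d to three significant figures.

Mass flux = Q·C = 0.0896 m³/s × 1.7 g/m³ = 0.1523 g/s.
= 0.1523 g/s × 86.4 = 13.16 kg/d.

13.2 kg/d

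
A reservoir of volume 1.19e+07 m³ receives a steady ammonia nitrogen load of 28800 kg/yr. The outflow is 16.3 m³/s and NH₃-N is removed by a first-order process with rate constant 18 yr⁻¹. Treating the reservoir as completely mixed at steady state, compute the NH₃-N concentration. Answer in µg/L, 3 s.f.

Outflow Q = 16.3 m³/s × 3.156e+07 s/yr = 5.144e+08 m³/yr.
Steady-state CSTR mass balance: W = Q·C + k·V·C, so C = W/(Q + kV).
Q + kV = 5.144e+08 + 18·1.19e+07 = 7.286e+08 m³/yr.
C = 28800/7.286e+08 = 3.953e-05 kg/m³ = 0.03953 mg/L = 39.53 µg/L.

39.5 µg/L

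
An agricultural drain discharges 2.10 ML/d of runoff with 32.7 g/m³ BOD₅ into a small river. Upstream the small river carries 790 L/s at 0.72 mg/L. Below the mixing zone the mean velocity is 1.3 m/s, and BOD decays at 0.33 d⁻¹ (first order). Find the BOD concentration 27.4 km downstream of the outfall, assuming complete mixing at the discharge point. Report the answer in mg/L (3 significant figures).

1.55 mg/L

2.10 ML/d = 0.02431 m³/s.
790 L/s = 0.79 m³/s.
After complete mixing, C₀ = (0.02431·32.7 + 0.79·0.72) / 0.8143 = 1.675 mg/L.
Travel time t = 2.74e+04 m / 1.3 m/s = 2.108e+04 s = 0.2439 d.
C = 1.675·exp(−0.33·0.2439) = 1.675·0.9227 = 1.545 mg/L.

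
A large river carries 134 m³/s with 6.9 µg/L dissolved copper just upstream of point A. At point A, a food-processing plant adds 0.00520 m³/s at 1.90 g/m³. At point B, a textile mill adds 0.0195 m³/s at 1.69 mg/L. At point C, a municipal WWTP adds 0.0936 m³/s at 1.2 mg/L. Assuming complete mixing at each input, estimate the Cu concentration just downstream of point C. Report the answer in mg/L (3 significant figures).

6.9 µg/L = 0.0069 mg/L.
After input A: C = (134·0.0069 + 0.0052·1.9) / 134 = 0.006973 mg/L.
After input B: C = (134·0.006973 + 0.0195·1.69) / 134 = 0.007218 mg/L.
After input C: C = (134·0.007218 + 0.0936·1.2) / 134.1 = 0.008051 mg/L.

0.00805 mg/L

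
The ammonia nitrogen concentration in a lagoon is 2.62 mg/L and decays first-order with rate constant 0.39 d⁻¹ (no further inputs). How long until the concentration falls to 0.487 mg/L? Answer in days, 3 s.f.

t = ln(C₀/C)/k = ln(2.62/0.487)/0.39 = 1.683/0.39 = 4.315 d.

4.31 d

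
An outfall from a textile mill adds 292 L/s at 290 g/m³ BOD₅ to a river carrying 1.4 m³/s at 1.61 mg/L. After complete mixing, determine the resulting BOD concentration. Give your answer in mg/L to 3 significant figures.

292 L/s = 0.292 m³/s.
Flow-weighted mixing gives C = (0.292·290 + 1.4·1.61) / (0.292 + 1.4) = 86.93/1.692 = 51.38 mg/L.

51.4 mg/L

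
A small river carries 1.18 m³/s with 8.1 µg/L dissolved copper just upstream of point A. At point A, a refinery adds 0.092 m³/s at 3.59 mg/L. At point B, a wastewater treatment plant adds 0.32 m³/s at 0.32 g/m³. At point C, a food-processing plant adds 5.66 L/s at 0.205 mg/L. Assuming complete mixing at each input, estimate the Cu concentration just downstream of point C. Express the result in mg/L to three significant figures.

8.1 µg/L = 0.0081 mg/L.
After input A: C = (1.18·0.0081 + 0.092·3.59) / 1.272 = 0.2672 mg/L.
After input B: C = (1.272·0.2672 + 0.32·0.32) / 1.592 = 0.2778 mg/L.
5.66 L/s = 0.00566 m³/s.
After input C: C = (1.592·0.2778 + 0.00566·0.205) / 1.598 = 0.2775 mg/L.

0.278 mg/L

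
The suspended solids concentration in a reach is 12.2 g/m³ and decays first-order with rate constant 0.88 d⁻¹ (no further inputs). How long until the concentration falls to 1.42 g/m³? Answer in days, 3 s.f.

2.44 d

t = ln(C₀/C)/k = ln(12.2/1.42)/0.88 = 2.151/0.88 = 2.444 d.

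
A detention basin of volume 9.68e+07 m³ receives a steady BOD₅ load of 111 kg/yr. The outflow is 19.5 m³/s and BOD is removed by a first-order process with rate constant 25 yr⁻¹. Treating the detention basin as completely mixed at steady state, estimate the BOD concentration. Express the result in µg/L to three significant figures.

Outflow Q = 19.5 m³/s × 3.156e+07 s/yr = 6.154e+08 m³/yr.
Steady-state CSTR mass balance: W = Q·C + k·V·C, so C = W/(Q + kV).
Q + kV = 6.154e+08 + 25·9.68e+07 = 3.035e+09 m³/yr.
C = 111/3.035e+09 = 3.657e-08 kg/m³ = 3.657e-05 mg/L = 0.03657 µg/L.

0.0366 µg/L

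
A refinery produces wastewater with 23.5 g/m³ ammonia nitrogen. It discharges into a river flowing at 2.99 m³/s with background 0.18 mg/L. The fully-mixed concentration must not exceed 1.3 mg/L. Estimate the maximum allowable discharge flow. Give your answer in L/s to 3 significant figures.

Mass balance at complete mixing: C_std·(Q_w + Q_r) = Q_w·C_e + Q_r·C_b.
Rearranging, Q_w = Q_r·(C_std − C_b)/(C_e − C_std) = 2.99·(1.3 − 0.18) / (23.5 − 1.3) = 0.1508 m³/s.
= 150.8 L/s.

151 L/s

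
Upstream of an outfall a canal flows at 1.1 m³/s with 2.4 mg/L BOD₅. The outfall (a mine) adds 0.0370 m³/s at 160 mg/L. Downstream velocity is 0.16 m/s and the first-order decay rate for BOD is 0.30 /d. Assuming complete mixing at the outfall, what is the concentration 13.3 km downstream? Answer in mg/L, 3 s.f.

After complete mixing, C₀ = (0.037·160 + 1.1·2.4) / 1.137 = 7.529 mg/L.
Travel time t = 1.33e+04 m / 0.16 m/s = 8.312e+04 s = 0.9621 d.
C = 7.529·exp(−0.30·0.9621) = 7.529·0.7493 = 5.641 mg/L.

5.64 mg/L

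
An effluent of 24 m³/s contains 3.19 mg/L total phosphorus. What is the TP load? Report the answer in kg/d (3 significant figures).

6610 kg/d

Mass flux = Q·C = 24 m³/s × 3.19 g/m³ = 76.56 g/s.
= 76.56 g/s × 86.4 = 6615 kg/d.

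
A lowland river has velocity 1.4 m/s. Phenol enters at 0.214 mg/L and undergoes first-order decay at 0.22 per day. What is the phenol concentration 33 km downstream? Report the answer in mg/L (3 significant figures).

0.202 mg/L

Travel time t = 33 km / 1.4 m/s = 3.3e+04/1.4 = 2.357e+04 s = 0.2728 d.
First-order decay: C = 0.214·exp(−0.22·0.2728) = 0.214·0.9417 = 0.2015 mg/L.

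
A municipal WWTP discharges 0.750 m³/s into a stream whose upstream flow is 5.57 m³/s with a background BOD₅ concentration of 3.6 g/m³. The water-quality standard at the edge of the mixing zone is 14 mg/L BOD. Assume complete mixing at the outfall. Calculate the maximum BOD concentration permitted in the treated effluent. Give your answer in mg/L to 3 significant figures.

91.2 mg/L

Mass balance: 14·6.32 = 0.75·Cₑ + 5.57·3.6.
Cₑ = (88.48 − 20.05) / 0.75 = 91.24 mg/L.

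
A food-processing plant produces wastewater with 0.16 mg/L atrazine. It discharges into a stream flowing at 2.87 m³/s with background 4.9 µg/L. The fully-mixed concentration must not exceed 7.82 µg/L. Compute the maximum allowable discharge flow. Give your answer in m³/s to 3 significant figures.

4.9 µg/L = 0.0049 mg/L.
7.82 µg/L = 0.00782 mg/L.
Mass balance at complete mixing: C_std·(Q_w + Q_r) = Q_w·C_e + Q_r·C_b.
Rearranging, Q_w = Q_r·(C_std − C_b)/(C_e − C_std) = 2.87·(0.00782 − 0.0049) / (0.16 − 0.00782) = 0.05507 m³/s.

0.0551 m³/s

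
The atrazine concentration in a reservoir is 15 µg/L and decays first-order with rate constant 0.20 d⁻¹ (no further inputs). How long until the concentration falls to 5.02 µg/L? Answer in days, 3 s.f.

t = ln(C₀/C)/k = ln(15/5.02)/0.20 = 1.095/0.20 = 5.473 d.

5.47 d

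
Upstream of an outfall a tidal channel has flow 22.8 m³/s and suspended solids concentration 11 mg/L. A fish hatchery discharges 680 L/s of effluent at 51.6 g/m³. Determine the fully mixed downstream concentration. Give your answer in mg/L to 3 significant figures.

680 L/s = 0.68 m³/s.
Flow-weighted mixing gives C = (0.68·51.6 + 22.8·11) / (0.68 + 22.8) = 285.9/23.48 = 12.18 mg/L.

12.2 mg/L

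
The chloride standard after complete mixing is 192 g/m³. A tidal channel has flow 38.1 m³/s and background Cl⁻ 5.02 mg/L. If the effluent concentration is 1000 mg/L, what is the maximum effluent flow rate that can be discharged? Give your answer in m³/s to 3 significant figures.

8.82 m³/s

Mass balance at complete mixing: C_std·(Q_w + Q_r) = Q_w·C_e + Q_r·C_b.
Rearranging, Q_w = Q_r·(C_std − C_b)/(C_e − C_std) = 38.1·(192 − 5.02) / (1000 − 192) = 8.817 m³/s.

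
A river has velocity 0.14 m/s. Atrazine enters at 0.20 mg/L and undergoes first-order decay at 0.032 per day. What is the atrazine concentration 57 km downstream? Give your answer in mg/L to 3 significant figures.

0.172 mg/L

Travel time t = 57 km / 0.14 m/s = 5.7e+04/0.14 = 4.071e+05 s = 4.712 d.
First-order decay: C = 0.20·exp(−0.032·4.712) = 0.20·0.86 = 0.172 mg/L.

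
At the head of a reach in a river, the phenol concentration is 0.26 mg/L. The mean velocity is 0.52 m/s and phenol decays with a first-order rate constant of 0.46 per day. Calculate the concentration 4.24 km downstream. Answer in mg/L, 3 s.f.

Travel time t = 4.24 km / 0.52 m/s = 4240/0.52 = 8154 s = 0.09437 d.
First-order decay: C = 0.26·exp(−0.46·0.09437) = 0.26·0.9575 = 0.249 mg/L.

0.249 mg/L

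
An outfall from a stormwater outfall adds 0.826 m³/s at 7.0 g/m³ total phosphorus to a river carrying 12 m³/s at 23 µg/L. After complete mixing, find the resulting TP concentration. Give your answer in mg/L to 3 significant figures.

23 µg/L = 0.023 mg/L.
Conservation of mass across the mixing zone: C = (0.826·7 + 12·0.023) / (0.826 + 12) = 6.058/12.83 = 0.4723 mg/L.

0.472 mg/L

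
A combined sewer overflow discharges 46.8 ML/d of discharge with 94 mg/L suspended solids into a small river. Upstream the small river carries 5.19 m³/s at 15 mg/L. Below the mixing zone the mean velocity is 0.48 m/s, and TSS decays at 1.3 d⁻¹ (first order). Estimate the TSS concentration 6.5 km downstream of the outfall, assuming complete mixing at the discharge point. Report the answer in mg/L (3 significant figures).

18.3 mg/L

46.8 ML/d = 0.5417 m³/s.
After complete mixing, C₀ = (0.5417·94 + 5.19·15) / 5.732 = 22.47 mg/L.
Travel time t = 6500 m / 0.48 m/s = 1.354e+04 s = 0.1567 d.
C = 22.47·exp(−1.3·0.1567) = 22.47·0.8157 = 18.32 mg/L.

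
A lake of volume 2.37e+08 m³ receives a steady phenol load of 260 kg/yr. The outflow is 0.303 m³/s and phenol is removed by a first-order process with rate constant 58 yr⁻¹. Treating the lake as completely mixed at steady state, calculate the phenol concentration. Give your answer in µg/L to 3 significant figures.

0.0189 µg/L

Outflow Q = 0.303 m³/s × 3.156e+07 s/yr = 9.562e+06 m³/yr.
Steady-state CSTR mass balance: W = Q·C + k·V·C, so C = W/(Q + kV).
Q + kV = 9.562e+06 + 58·2.37e+08 = 1.376e+10 m³/yr.
C = 260/1.376e+10 = 1.89e-08 kg/m³ = 1.89e-05 mg/L = 0.0189 µg/L.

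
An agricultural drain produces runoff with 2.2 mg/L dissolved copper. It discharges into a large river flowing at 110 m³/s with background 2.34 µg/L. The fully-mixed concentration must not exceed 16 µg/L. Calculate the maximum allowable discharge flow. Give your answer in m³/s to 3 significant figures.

2.34 µg/L = 0.00234 mg/L.
16 µg/L = 0.016 mg/L.
Mass balance at complete mixing: C_std·(Q_w + Q_r) = Q_w·C_e + Q_r·C_b.
Rearranging, Q_w = Q_r·(C_std − C_b)/(C_e − C_std) = 110·(0.016 − 0.00234) / (2.2 − 0.016) = 0.688 m³/s.

0.688 m³/s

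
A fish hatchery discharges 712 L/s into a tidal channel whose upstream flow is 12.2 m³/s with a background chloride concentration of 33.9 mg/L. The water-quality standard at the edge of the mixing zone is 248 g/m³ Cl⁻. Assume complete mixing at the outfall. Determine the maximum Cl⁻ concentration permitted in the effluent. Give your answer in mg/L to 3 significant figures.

712 L/s = 0.712 m³/s.
Mass balance: 248·12.91 = 0.712·Cₑ + 12.2·33.9.
Cₑ = (3202 − 413.6) / 0.712 = 3917 mg/L.

3920 mg/L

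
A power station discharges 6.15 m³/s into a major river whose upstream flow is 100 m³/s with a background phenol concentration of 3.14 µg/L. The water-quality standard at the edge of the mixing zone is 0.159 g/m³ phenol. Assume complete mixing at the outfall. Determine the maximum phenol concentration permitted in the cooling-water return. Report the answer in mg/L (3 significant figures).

3.14 µg/L = 0.00314 mg/L.
Mass balance: 0.159·106.2 = 6.15·Cₑ + 100·0.00314.
Cₑ = (16.88 − 0.314) / 6.15 = 2.693 mg/L.

2.69 mg/L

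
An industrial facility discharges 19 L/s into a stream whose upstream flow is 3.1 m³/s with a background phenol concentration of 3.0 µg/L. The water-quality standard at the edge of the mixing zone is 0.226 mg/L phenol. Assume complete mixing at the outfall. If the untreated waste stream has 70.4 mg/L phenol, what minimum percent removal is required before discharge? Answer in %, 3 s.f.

48.0 %

19 L/s = 0.019 m³/s.
3.0 µg/L = 0.003 mg/L.
Mass balance: 0.226·3.119 = 0.019·Cₑ + 3.1·0.003.
Cₑ = (0.7049 − 0.0093) / 0.019 = 36.61 mg/L.
Required removal = 1 − 36.61/70.4 = 48 %.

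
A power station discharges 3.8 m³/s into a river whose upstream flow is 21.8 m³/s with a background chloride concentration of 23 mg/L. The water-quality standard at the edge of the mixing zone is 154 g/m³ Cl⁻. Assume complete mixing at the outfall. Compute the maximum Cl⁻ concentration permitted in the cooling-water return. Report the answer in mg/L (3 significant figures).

906 mg/L

Mass balance: 154·25.6 = 3.8·Cₑ + 21.8·23.
Cₑ = (3942 − 501.4) / 3.8 = 905.5 mg/L.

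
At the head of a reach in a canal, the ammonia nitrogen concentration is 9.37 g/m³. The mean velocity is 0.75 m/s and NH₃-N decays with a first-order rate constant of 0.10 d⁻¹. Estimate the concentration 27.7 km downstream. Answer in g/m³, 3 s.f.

Travel time t = 27.7 km / 0.75 m/s = 2.77e+04/0.75 = 3.693e+04 s = 0.4275 d.
First-order decay: C = 9.37·exp(−0.10·0.4275) = 9.37·0.9582 = 8.978 g/m³.

8.98 g/m³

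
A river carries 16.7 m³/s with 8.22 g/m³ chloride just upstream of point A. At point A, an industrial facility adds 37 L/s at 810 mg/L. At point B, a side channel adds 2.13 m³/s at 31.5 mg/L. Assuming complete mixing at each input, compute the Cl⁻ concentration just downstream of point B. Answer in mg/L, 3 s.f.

12.4 mg/L

37 L/s = 0.037 m³/s.
After input A: C = (16.7·8.22 + 0.037·810) / 16.74 = 9.992 mg/L.
After input B: C = (16.74·9.992 + 2.13·31.5) / 18.87 = 12.42 mg/L.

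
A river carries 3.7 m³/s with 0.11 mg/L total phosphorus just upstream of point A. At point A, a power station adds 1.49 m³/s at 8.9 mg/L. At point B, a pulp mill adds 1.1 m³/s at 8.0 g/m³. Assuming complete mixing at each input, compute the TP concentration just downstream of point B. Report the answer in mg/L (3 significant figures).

After input A: C = (3.7·0.11 + 1.49·8.9) / 5.19 = 2.634 mg/L.
After input B: C = (5.19·2.634 + 1.1·8) / 6.29 = 3.572 mg/L.

3.57 mg/L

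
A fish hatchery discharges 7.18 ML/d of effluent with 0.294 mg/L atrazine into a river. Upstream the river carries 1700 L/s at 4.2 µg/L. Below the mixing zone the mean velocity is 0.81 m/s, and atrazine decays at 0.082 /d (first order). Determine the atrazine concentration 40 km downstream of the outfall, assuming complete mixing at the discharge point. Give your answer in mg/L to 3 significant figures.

7.18 ML/d = 0.0831 m³/s.
1700 L/s = 1.7 m³/s.
4.2 µg/L = 0.0042 mg/L.
After complete mixing, C₀ = (0.0831·0.294 + 1.7·0.0042) / 1.783 = 0.01771 mg/L.
Travel time t = 4e+04 m / 0.81 m/s = 4.938e+04 s = 0.5716 d.
C = 0.01771·exp(−0.082·0.5716) = 0.01771·0.9542 = 0.0169 mg/L.

0.0169 mg/L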